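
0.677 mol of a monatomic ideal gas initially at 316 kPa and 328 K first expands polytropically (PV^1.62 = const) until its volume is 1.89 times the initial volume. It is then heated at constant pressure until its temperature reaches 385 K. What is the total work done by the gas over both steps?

1890 J

V₁ = nRT₁/P₁ = 0.677×8.314×328/316 = 5.84 L.
Step 1 — Polytropic n=1.62: T₂ = T₁(V₁/V₂)^(n−1) = 328×(0.529)^0.62 = 221 K; P₂ = P₁(V₁/V₂)^n = 113 kPa.
W = (P₁V₁−P₂V₂)/(n−1) = (316×5.84−113×11.0)/0.62 = 971 J.
ΔU = nCvΔT = 0.677×12.5×(221−328) = -903 J.
Q = ΔU + W = 68.0 J.
State after step 1: P = 113 kPa, V = 11.0 L, T = 221 K.
Step 2 — Isobaric: P stays 113 kPa; V/T = const ⇒ T₂ = 385 K, V₂ = 19.2 L.
W = PΔV = 113×(19.2−11.0) kPa·L = 923 J.
ΔU = nCvΔT = 0.677×12.5×(385−221) = 1380 J.
Q = ΔU + W = nCpΔT = 2310 J.
Net over both steps: W = 1890 J, Q = 2380 J, ΔU = 481 J.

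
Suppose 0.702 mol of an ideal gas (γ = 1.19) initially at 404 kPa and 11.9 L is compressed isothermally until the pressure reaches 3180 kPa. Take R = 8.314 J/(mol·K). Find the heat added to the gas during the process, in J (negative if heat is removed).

T₁ = P₁V₁/(nR) = 404×11.9/(0.702×8.314) = 824 K.
Isothermal: T stays 824 K; PV = const ⇒ V₂ = 1.51 L, P₂ = 3180 kPa.
ΔU = 0 (ideal gas, T constant).
W = nRT ln(V₂/V₁) = 0.702×8.314×824×ln(0.127) = -9920 J.
Q = ΔU + W = -9920 J.

-9920 J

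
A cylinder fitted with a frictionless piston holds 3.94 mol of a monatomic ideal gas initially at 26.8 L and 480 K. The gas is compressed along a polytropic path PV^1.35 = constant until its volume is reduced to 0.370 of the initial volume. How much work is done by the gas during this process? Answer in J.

P₁ = nRT₁/V₁ = 3.94×8.314×480/26.8 = 587 kPa.
Polytropic n=1.35: T₂ = T₁(V₁/V₂)^(n−1) = 480×(2.70)^0.35 = 680 K; P₂ = P₁(V₁/V₂)^n = 2250 kPa.
W = (P₁V₁−P₂V₂)/(n−1) = (587×26.8−2250×9.92)/0.35 = -18700 J.

-18700 J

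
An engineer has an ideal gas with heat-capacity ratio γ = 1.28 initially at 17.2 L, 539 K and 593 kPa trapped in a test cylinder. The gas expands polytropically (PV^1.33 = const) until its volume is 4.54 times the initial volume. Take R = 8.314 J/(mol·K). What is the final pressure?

Polytropic n=1.33: T₂ = T₁(V₁/V₂)^(n−1) = 539×(0.220)^0.33 = 327 K; P₂ = P₁(V₁/V₂)^n = 79.3 kPa.

79.3 kPa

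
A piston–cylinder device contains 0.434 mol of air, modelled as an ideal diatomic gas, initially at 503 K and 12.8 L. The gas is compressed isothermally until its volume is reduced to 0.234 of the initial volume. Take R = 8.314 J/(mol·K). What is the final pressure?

P₁ = nRT₁/V₁ = 0.434×8.314×503/12.8 = 142 kPa.
Isothermal: T stays 503 K; PV = const ⇒ V₂ = 3.00 L, P₂ = 606 kPa.

606 kPa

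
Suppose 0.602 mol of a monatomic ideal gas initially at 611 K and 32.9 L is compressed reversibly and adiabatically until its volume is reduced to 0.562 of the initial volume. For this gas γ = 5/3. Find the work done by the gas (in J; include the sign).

P₁ = nRT₁/V₁ = 0.602×8.314×611/32.9 = 93.0 kPa.
Adiabatic: TV^(γ−1) = const ⇒ T₂ = 611×(1.78)^0.667 = 897 K; PV^γ = const ⇒ P₂ = 243 kPa.
ΔU = nCvΔT = 0.602×12.5×(897−611) = 2150 J.
Q = 0 for an adiabatic process, so W = −ΔU = -2150 J.

-2150 J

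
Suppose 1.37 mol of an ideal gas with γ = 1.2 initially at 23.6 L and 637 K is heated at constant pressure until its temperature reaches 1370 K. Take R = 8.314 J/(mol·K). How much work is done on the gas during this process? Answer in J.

P₁ = nRT₁/V₁ = 1.37×8.314×637/23.6 = 307 kPa.
Isobaric: P stays 307 kPa; V/T = const ⇒ T₂ = 1370 K, V₂ = 50.8 L.
W = PΔV = 307×(50.8−23.6) kPa·L = 8350 J.
Work done on the gas = −W_by = -8350 J.

-8350 J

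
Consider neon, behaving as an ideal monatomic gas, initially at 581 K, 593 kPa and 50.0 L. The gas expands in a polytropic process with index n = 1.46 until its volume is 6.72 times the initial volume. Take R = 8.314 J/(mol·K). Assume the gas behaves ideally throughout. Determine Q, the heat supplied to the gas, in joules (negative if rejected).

n = P₁V₁/(RT₁) = 593×50.0/(8.314×581) = 6.14 mol.
Polytropic n=1.46: T₂ = T₁(V₁/V₂)^(n−1) = 581×(0.149)^0.46 = 242 K; P₂ = P₁(V₁/V₂)^n = 36.7 kPa.
W = (P₁V₁−P₂V₂)/(n−1) = (593×50.0−36.7×336)/0.46 = 37600 J.
ΔU = nCvΔT = 6.14×12.5×(242−581) = -26000 J.
Q = ΔU + W = 11700 J.

11700 J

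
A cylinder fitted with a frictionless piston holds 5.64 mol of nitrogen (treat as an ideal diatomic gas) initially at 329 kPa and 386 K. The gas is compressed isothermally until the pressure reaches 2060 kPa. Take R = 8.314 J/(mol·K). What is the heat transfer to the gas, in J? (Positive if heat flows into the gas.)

V₁ = nRT₁/P₁ = 5.64×8.314×386/329 = 55.0 L.
Isothermal: T stays 386 K; PV = const ⇒ V₂ = 8.79 L, P₂ = 2060 kPa.
ΔU = 0 (ideal gas, T constant).
W = nRT ln(V₂/V₁) = 5.64×8.314×386×ln(0.160) = -33200 J.
Q = ΔU + W = -33200 J.

-33200 J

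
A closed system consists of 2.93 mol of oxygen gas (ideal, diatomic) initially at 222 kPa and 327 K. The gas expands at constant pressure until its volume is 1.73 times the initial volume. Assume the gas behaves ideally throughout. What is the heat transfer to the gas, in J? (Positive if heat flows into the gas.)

V₁ = nRT₁/P₁ = 2.93×8.314×327/222 = 35.9 L.
Isobaric: P stays 222 kPa; V/T = const ⇒ T₂ = 566 K, V₂ = 62.1 L.
W = PΔV = 222×(62.1−35.9) kPa·L = 5810 J.
ΔU = nCvΔT = 2.93×20.8×(566−327) = 14500 J.
Q = ΔU + W = nCpΔT = 20400 J.

20400 J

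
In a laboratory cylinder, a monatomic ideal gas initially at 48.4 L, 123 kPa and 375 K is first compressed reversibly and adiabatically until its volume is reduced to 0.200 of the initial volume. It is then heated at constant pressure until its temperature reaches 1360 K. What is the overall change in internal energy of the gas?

n = P₁V₁/(RT₁) = 123×48.4/(8.314×375) = 1.91 mol.
Step 1 — Adiabatic: TV^(γ−1) = const ⇒ T₂ = 375×(5.00)^0.667 = 1100 K; PV^γ = const ⇒ P₂ = 1800 kPa.
ΔU = nCvΔT = 1.91×12.5×(1100−375) = 17200 J.
Q = 0 for an adiabatic process, so W = −ΔU = -17200 J.
State after step 1: P = 1800 kPa, V = 9.68 L, T = 1100 K.
Step 2 — Isobaric: P stays 1800 kPa; V/T = const ⇒ T₂ = 1360 K, V₂ = 12.0 L.
W = PΔV = 1800×(12.0−9.68) kPa·L = 4180 J.
ΔU = nCvΔT = 1.91×12.5×(1360−1100) = 6270 J.
Q = ΔU + W = nCpΔT = 10500 J.
Net over both steps: W = -13000 J, Q = 10500 J, ΔU = 23500 J.

23500 J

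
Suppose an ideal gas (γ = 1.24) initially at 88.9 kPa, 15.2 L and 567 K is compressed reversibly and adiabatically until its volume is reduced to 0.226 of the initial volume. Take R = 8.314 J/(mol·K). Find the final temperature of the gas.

Adiabatic: TV^(γ−1) = const ⇒ T₂ = 567×(4.42)^0.240 = 810 K; PV^γ = const ⇒ P₂ = 562 kPa.

810 K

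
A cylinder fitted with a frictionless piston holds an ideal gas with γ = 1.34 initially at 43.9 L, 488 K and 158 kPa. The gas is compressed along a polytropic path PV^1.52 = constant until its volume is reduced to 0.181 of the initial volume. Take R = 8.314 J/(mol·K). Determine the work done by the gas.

-19100 J

n = P₁V₁/(RT₁) = 158×43.9/(8.314×488) = 1.71 mol.
Polytropic n=1.52: T₂ = T₁(V₁/V₂)^(n−1) = 488×(5.52)^0.52 = 1190 K; P₂ = P₁(V₁/V₂)^n = 2120 kPa.
W = (P₁V₁−P₂V₂)/(n−1) = (158×43.9−2120×7.95)/0.52 = -19100 J.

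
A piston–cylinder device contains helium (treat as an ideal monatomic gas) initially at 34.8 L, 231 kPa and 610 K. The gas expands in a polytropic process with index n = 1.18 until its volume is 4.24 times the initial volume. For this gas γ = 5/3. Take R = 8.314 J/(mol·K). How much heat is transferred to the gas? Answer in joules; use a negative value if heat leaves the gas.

n = P₁V₁/(RT₁) = 231×34.8/(8.314×610) = 1.59 mol.
Polytropic n=1.18: T₂ = T₁(V₁/V₂)^(n−1) = 610×(0.236)^0.18 = 470 K; P₂ = P₁(V₁/V₂)^n = 42.0 kPa.
W = (P₁V₁−P₂V₂)/(n−1) = (231×34.8−42.0×148)/0.18 = 10200 J.
ΔU = nCvΔT = 1.59×12.5×(470−610) = -2760 J.
Q = ΔU + W = 7460 J.

7460 J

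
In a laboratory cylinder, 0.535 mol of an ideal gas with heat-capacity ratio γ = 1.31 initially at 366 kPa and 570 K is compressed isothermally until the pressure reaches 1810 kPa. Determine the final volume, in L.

V₁ = nRT₁/P₁ = 0.535×8.314×570/366 = 6.93 L.
Isothermal: T stays 570 K; PV = const ⇒ V₂ = 1.40 L, P₂ = 1810 kPa.

1.40 L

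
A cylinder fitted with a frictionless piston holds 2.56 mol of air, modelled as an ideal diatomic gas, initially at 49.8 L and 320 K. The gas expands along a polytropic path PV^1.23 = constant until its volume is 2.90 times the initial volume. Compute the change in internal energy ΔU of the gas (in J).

P₁ = nRT₁/V₁ = 2.56×8.314×320/49.8 = 137 kPa.
Polytropic n=1.23: T₂ = T₁(V₁/V₂)^(n−1) = 320×(0.345)^0.23 = 250 K; P₂ = P₁(V₁/V₂)^n = 36.9 kPa.
For an ideal gas ΔU = nCvΔT with Cv = (5/2)R = 20.8 J/(mol·K).
ΔU = 2.56×20.8×(250−320) = -3700 J.

-3700 J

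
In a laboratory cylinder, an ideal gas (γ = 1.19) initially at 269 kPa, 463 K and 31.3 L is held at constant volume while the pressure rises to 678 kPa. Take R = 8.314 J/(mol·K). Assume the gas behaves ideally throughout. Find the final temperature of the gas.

Isochoric: V stays 31.3 L; P/T = const ⇒ T₂ = 1170 K, P₂ = 678 kPa.

1170 K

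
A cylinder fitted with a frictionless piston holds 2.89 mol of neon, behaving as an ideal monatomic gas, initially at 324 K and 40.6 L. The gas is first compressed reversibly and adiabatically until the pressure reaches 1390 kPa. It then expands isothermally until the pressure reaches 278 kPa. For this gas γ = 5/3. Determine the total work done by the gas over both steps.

13600 J

P₁ = nRT₁/V₁ = 2.89×8.314×324/40.6 = 192 kPa.
Step 1 — Adiabatic: T₂/T₁ = (P₂/P₁)^((γ−1)/γ) ⇒ T₂ = 324×(7.25)^0.400 = 716 K; V₂ = 12.4 L.
ΔU = nCvΔT = 2.89×12.5×(716−324) = 14100 J.
Q = 0 for an adiabatic process, so W = −ΔU = -14100 J.
State after step 1: P = 1390 kPa, V = 12.4 L, T = 716 K.
Step 2 — Isothermal: T stays 716 K; PV = const ⇒ V₂ = 61.8 L, P₂ = 278 kPa.
ΔU = 0 (ideal gas, T constant).
W = nRT ln(V₂/V₁) = 2.89×8.314×716×ln(5.00) = 27700 J.
Q = ΔU + W = 27700 J.
Net over both steps: W = 13600 J, Q = 27700 J, ΔU = 14100 J.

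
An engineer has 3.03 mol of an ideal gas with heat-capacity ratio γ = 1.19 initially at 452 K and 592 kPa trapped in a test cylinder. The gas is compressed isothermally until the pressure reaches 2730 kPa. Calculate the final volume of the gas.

V₁ = nRT₁/P₁ = 3.03×8.314×452/592 = 19.2 L.
Isothermal: T stays 452 K; PV = const ⇒ V₂ = 4.17 L, P₂ = 2730 kPa.

4.17 L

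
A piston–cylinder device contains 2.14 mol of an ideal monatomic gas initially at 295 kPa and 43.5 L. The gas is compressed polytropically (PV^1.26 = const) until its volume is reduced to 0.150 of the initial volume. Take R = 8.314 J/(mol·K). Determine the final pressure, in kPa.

3220 kPa

T₁ = P₁V₁/(nR) = 295×43.5/(2.14×8.314) = 721 K.
Polytropic n=1.26: T₂ = T₁(V₁/V₂)^(n−1) = 721×(6.67)^0.26 = 1180 K; P₂ = P₁(V₁/V₂)^n = 3220 kPa.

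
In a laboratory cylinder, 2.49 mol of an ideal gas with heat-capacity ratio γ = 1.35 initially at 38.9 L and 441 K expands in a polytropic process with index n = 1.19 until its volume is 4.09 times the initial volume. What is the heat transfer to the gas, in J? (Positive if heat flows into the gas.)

P₁ = nRT₁/V₁ = 2.49×8.314×441/38.9 = 235 kPa.
Polytropic n=1.19: T₂ = T₁(V₁/V₂)^(n−1) = 441×(0.244)^0.19 = 337 K; P₂ = P₁(V₁/V₂)^n = 43.9 kPa.
W = (P₁V₁−P₂V₂)/(n−1) = (235×38.9−43.9×159)/0.19 = 11300 J.
ΔU = nCvΔT = 2.49×23.8×(337−441) = -6120 J.
Q = ΔU + W = 5160 J.

5160 J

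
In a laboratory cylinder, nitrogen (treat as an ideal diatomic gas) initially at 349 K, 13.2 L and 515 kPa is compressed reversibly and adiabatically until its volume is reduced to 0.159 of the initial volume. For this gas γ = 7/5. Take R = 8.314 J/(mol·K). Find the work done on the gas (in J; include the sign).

18500 J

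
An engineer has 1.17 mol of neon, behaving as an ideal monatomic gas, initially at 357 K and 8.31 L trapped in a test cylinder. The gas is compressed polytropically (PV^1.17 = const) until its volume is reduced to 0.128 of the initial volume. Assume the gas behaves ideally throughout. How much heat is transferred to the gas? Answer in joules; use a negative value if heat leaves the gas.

P₁ = nRT₁/V₁ = 1.17×8.314×357/8.31 = 418 kPa.
Polytropic n=1.17: T₂ = T₁(V₁/V₂)^(n−1) = 357×(7.81)^0.17 = 506 K; P₂ = P₁(V₁/V₂)^n = 4630 kPa.
W = (P₁V₁−P₂V₂)/(n−1) = (418×8.31−4630×1.06)/0.17 = -8550 J.
ΔU = nCvΔT = 1.17×12.5×(506−357) = 2180 J.
Q = ΔU + W = -6370 J.

-6370 J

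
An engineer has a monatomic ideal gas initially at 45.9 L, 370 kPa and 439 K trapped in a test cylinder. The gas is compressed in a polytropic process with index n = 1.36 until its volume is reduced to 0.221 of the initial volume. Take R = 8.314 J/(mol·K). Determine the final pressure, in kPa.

2880 kPa

Polytropic n=1.36: T₂ = T₁(V₁/V₂)^(n−1) = 439×(4.52)^0.36 = 756 K; P₂ = P₁(V₁/V₂)^n = 2880 kPa.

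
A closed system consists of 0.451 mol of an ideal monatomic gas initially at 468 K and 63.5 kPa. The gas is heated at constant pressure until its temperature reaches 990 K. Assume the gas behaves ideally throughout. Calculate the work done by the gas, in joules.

V₁ = nRT₁/P₁ = 0.451×8.314×468/63.5 = 27.6 L.
Isobaric: P stays 63.5 kPa; V/T = const ⇒ T₂ = 990 K, V₂ = 58.5 L.
W = PΔV = 63.5×(58.5−27.6) kPa·L = 1960 J.

1960 J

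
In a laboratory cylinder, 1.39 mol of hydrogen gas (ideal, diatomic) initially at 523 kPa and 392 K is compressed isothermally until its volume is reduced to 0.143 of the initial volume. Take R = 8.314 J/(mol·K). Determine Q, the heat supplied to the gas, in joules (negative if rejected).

-8810 J

V₁ = nRT₁/P₁ = 1.39×8.314×392/523 = 8.66 L.
Isothermal: T stays 392 K; PV = const ⇒ V₂ = 1.24 L, P₂ = 3660 kPa.
ΔU = 0 (ideal gas, T constant).
W = nRT ln(V₂/V₁) = 1.39×8.314×392×ln(0.143) = -8810 J.
Q = ΔU + W = -8810 J.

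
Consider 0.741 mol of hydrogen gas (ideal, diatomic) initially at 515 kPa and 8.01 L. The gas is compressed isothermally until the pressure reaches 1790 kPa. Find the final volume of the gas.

2.30 L

T₁ = P₁V₁/(nR) = 515×8.01/(0.741×8.314) = 670 K.
Isothermal: T stays 670 K; PV = const ⇒ V₂ = 2.30 L, P₂ = 1790 kPa.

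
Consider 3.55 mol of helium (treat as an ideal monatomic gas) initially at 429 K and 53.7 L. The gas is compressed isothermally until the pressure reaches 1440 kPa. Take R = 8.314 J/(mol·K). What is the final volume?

8.79 L

P₁ = nRT₁/V₁ = 3.55×8.314×429/53.7 = 236 kPa.
Isothermal: T stays 429 K; PV = const ⇒ V₂ = 8.79 L, P₂ = 1440 kPa.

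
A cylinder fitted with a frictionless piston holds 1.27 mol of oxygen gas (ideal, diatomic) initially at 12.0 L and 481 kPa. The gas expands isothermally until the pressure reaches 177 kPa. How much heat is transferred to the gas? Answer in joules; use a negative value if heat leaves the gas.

5770 J

T₁ = P₁V₁/(nR) = 481×12.0/(1.27×8.314) = 547 K.
Isothermal: T stays 547 K; PV = const ⇒ V₂ = 32.6 L, P₂ = 177 kPa.
ΔU = 0 (ideal gas, T constant).
W = nRT ln(V₂/V₁) = 1.27×8.314×547×ln(2.72) = 5770 J.
Q = ΔU + W = 5770 J.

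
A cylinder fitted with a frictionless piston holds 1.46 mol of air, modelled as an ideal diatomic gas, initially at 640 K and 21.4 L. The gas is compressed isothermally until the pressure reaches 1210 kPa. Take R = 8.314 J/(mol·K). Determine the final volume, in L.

6.42 L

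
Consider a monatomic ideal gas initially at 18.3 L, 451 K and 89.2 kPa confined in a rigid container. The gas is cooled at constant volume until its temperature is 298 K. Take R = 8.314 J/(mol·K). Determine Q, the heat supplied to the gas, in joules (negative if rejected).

n = P₁V₁/(RT₁) = 89.2×18.3/(8.314×451) = 0.435 mol.
Isochoric: V stays 18.3 L; P/T = const ⇒ T₂ = 298 K, P₂ = 58.9 kPa.
W = 0 (no volume change).
ΔU = nCvΔT = 0.435×12.5×(298−451) = -831 J.
Q = ΔU = -831 J.

-831 J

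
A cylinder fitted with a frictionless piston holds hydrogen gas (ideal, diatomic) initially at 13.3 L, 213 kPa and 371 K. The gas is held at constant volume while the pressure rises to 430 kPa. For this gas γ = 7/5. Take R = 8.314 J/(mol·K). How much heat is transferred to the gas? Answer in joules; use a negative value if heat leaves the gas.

n = P₁V₁/(RT₁) = 213×13.3/(8.314×371) = 0.918 mol.
Isochoric: V stays 13.3 L; P/T = const ⇒ T₂ = 749 K, P₂ = 430 kPa.
W = 0 (no volume change).
ΔU = nCvΔT = 0.918×20.8×(749−371) = 7220 J.
Q = ΔU = 7220 J.

7220 J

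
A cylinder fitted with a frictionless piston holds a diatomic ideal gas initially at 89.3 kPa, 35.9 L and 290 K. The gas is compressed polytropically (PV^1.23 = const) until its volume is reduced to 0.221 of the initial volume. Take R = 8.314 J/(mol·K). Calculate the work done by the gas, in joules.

-5790 J

n = P₁V₁/(RT₁) = 89.3×35.9/(8.314×290) = 1.33 mol.
Polytropic n=1.23: T₂ = T₁(V₁/V₂)^(n−1) = 290×(4.52)^0.23 = 410 K; P₂ = P₁(V₁/V₂)^n = 572 kPa.
W = (P₁V₁−P₂V₂)/(n−1) = (89.3×35.9−572×7.93)/0.23 = -5790 J.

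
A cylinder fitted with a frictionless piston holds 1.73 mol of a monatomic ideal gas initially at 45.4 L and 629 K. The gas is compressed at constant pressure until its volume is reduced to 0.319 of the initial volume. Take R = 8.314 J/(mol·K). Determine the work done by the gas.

-6160 J

P₁ = nRT₁/V₁ = 1.73×8.314×629/45.4 = 199 kPa.
Isobaric: P stays 199 kPa; V/T = const ⇒ T₂ = 201 K, V₂ = 14.5 L.
W = PΔV = 199×(14.5−45.4) kPa·L = -6160 J.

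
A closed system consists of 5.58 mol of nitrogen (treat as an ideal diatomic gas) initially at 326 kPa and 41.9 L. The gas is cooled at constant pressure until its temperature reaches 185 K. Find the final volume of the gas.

T₁ = P₁V₁/(nR) = 326×41.9/(5.58×8.314) = 294 K.
Isobaric: P stays 326 kPa; V/T = const ⇒ T₂ = 185 K, V₂ = 26.3 L.

26.3 L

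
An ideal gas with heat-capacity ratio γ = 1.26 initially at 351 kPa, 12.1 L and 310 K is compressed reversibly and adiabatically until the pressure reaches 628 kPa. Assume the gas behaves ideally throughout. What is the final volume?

Adiabatic: T₂/T₁ = (P₂/P₁)^((γ−1)/γ) ⇒ T₂ = 310×(1.79)^0.206 = 350 K; V₂ = 7.63 L.

7.63 L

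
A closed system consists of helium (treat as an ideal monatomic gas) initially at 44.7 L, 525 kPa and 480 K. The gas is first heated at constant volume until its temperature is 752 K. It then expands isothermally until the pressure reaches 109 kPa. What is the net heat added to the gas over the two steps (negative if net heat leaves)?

n = P₁V₁/(RT₁) = 525×44.7/(8.314×480) = 5.88 mol.
Step 1 — Isochoric: V stays 44.7 L; P/T = const ⇒ T₂ = 752 K, P₂ = 822 kPa.
W = 0 (no volume change).
ΔU = nCvΔT = 5.88×12.5×(752−480) = 19900 J.
Q = ΔU = 19900 J.
State after step 1: P = 822 kPa, V = 44.7 L, T = 752 K.
Step 2 — Isothermal: T stays 752 K; PV = const ⇒ V₂ = 337 L, P₂ = 109 kPa.
ΔU = 0 (ideal gas, T constant).
W = nRT ln(V₂/V₁) = 5.88×8.314×752×ln(7.55) = 74300 J.
Q = ΔU + W = 74300 J.
Net over both steps: W = 74300 J, Q = 94300 J, ΔU = 19900 J.

94300 J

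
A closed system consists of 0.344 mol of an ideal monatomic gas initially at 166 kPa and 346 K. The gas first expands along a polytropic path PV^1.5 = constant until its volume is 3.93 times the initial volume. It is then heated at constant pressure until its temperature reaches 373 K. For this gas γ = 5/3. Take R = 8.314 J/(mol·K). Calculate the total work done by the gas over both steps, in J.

1550 J

V₁ = nRT₁/P₁ = 0.344×8.314×346/166 = 5.96 L.
Step 1 — Polytropic n=1.5: T₂ = T₁(V₁/V₂)^(n−1) = 346×(0.254)^0.50 = 175 K; P₂ = P₁(V₁/V₂)^n = 21.3 kPa.
W = (P₁V₁−P₂V₂)/(n−1) = (166×5.96−21.3×23.4)/0.50 = 981 J.
ΔU = nCvΔT = 0.344×12.5×(175−346) = -736 J.
Q = ΔU + W = 245 J.
State after step 1: P = 21.3 kPa, V = 23.4 L, T = 175 K.
Step 2 — Isobaric: P stays 21.3 kPa; V/T = const ⇒ T₂ = 373 K, V₂ = 50.1 L.
W = PΔV = 21.3×(50.1−23.4) kPa·L = 568 J.
ΔU = nCvΔT = 0.344×12.5×(373−175) = 851 J.
Q = ΔU + W = nCpΔT = 1420 J.
Net over both steps: W = 1550 J, Q = 1660 J, ΔU = 116 J.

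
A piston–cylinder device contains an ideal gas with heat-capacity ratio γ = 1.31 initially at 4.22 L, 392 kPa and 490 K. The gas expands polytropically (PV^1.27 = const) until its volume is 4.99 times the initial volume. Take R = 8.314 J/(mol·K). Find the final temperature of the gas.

317 K

Polytropic n=1.27: T₂ = T₁(V₁/V₂)^(n−1) = 490×(0.200)^0.27 = 317 K; P₂ = P₁(V₁/V₂)^n = 50.9 kPa.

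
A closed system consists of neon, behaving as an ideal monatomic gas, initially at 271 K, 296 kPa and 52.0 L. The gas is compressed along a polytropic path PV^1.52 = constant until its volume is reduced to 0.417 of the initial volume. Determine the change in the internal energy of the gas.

n = P₁V₁/(RT₁) = 296×52.0/(8.314×271) = 6.83 mol.
Polytropic n=1.52: T₂ = T₁(V₁/V₂)^(n−1) = 271×(2.40)^0.52 = 427 K; P₂ = P₁(V₁/V₂)^n = 1120 kPa.
For an ideal gas ΔU = nCvΔT with Cv = (3/2)R = 12.5 J/(mol·K).
ΔU = 6.83×12.5×(427−271) = 13300 J.

13300 J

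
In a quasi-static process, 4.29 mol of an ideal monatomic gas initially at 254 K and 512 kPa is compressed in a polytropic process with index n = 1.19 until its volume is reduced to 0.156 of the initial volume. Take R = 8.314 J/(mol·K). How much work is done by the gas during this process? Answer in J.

V₁ = nRT₁/P₁ = 4.29×8.314×254/512 = 17.7 L.
Polytropic n=1.19: T₂ = T₁(V₁/V₂)^(n−1) = 254×(6.41)^0.19 = 362 K; P₂ = P₁(V₁/V₂)^n = 4670 kPa.
W = (P₁V₁−P₂V₂)/(n−1) = (512×17.7−4670×2.76)/0.19 = -20200 J.

-20200 J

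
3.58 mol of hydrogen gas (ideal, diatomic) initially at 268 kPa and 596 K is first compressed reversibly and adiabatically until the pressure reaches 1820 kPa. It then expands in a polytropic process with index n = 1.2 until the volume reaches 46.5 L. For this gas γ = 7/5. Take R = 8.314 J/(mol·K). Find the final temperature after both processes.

V₁ = nRT₁/P₁ = 3.58×8.314×596/268 = 66.2 L.
Step 1 — Adiabatic: T₂/T₁ = (P₂/P₁)^((γ−1)/γ) ⇒ T₂ = 596×(6.79)^0.286 = 1030 K; V₂ = 16.8 L.
ΔU = nCvΔT = 3.58×20.8×(1030−596) = 32300 J.
Q = 0 for an adiabatic process, so W = −ΔU = -32300 J.
State after step 1: P = 1820 kPa, V = 16.8 L, T = 1030 K.
Step 2 — Polytropic n=1.2: T₂ = T₁(V₁/V₂)^(n−1) = 1030×(0.362)^0.20 = 841 K; P₂ = P₁(V₁/V₂)^n = 538 kPa.
W = (P₁V₁−P₂V₂)/(n−1) = (1820×16.8−538×46.5)/0.20 = 28200 J.
ΔU = nCvΔT = 3.58×20.8×(841−1030) = -14100 J.
Q = ΔU + W = 14100 J.
Net over both steps: W = -4140 J, Q = 14100 J, ΔU = 18200 J.

841 K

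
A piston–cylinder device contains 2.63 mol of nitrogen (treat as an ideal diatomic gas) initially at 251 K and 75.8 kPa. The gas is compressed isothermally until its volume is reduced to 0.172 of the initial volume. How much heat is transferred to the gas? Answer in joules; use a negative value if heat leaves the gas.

V₁ = nRT₁/P₁ = 2.63×8.314×251/75.8 = 72.4 L.
Isothermal: T stays 251 K; PV = const ⇒ V₂ = 12.5 L, P₂ = 441 kPa.
ΔU = 0 (ideal gas, T constant).
W = nRT ln(V₂/V₁) = 2.63×8.314×251×ln(0.172) = -9660 J.
Q = ΔU + W = -9660 J.

-9660 J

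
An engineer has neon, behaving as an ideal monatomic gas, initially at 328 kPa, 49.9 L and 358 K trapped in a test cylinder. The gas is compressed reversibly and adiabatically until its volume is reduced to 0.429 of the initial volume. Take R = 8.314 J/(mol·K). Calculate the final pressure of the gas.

Adiabatic: TV^(γ−1) = const ⇒ T₂ = 358×(2.33)^0.667 = 629 K; PV^γ = const ⇒ P₂ = 1340 kPa.

1340 kPa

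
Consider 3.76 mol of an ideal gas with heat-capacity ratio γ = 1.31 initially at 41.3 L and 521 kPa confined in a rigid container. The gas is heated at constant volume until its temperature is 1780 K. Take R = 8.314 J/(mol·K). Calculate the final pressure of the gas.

1350 kPa

T₁ = P₁V₁/(nR) = 521×41.3/(3.76×8.314) = 688 K.
Isochoric: V stays 41.3 L; P/T = const ⇒ T₂ = 1780 K, P₂ = 1350 kPa.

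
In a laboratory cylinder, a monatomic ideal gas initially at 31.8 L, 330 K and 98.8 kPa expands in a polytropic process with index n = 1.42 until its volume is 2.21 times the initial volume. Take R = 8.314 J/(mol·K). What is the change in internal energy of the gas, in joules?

-1330 J

n = P₁V₁/(RT₁) = 98.8×31.8/(8.314×330) = 1.15 mol.
Polytropic n=1.42: T₂ = T₁(V₁/V₂)^(n−1) = 330×(0.452)^0.42 = 237 K; P₂ = P₁(V₁/V₂)^n = 32.0 kPa.
For an ideal gas ΔU = nCvΔT with Cv = (3/2)R = 12.5 J/(mol·K).
ΔU = 1.15×12.5×(237−330) = -1330 J.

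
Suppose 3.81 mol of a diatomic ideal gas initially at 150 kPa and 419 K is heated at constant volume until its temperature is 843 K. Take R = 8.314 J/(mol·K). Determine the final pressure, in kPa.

302 kPa

V₁ = nRT₁/P₁ = 3.81×8.314×419/150 = 88.5 L.
Isochoric: V stays 88.5 L; P/T = const ⇒ T₂ = 843 K, P₂ = 302 kPa.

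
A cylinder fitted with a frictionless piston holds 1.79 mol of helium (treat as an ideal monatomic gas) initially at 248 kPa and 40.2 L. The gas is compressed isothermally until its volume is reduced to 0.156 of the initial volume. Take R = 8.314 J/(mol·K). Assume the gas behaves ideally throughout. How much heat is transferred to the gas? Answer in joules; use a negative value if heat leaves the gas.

-18500 J

T₁ = P₁V₁/(nR) = 248×40.2/(1.79×8.314) = 670 K.
Isothermal: T stays 670 K; PV = const ⇒ V₂ = 6.27 L, P₂ = 1590 kPa.
ΔU = 0 (ideal gas, T constant).
W = nRT ln(V₂/V₁) = 1.79×8.314×670×ln(0.156) = -18500 J.
Q = ΔU + W = -18500 J.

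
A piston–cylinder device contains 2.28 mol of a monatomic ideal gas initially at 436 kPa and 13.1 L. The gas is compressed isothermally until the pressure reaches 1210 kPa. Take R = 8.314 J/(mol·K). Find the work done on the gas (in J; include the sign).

T₁ = P₁V₁/(nR) = 436×13.1/(2.28×8.314) = 301 K.
Isothermal: T stays 301 K; PV = const ⇒ V₂ = 4.72 L, P₂ = 1210 kPa.
W = nRT ln(V₂/V₁) = 2.28×8.314×301×ln(0.360) = -5830 J.
Work done on the gas = −W_by = 5830 J.

5830 J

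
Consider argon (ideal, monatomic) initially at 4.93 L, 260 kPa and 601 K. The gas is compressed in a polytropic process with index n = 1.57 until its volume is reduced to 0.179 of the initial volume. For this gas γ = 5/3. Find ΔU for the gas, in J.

n = P₁V₁/(RT₁) = 260×4.93/(8.314×601) = 0.257 mol.
Polytropic n=1.57: T₂ = T₁(V₁/V₂)^(n−1) = 601×(5.59)^0.57 = 1600 K; P₂ = P₁(V₁/V₂)^n = 3870 kPa.
For an ideal gas ΔU = nCvΔT with Cv = (3/2)R = 12.5 J/(mol·K).
ΔU = 0.257×12.5×(1600−601) = 3200 J.

3200 J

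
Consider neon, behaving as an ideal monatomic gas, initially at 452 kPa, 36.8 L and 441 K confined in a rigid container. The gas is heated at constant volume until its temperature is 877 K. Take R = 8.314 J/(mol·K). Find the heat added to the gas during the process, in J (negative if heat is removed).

n = P₁V₁/(RT₁) = 452×36.8/(8.314×441) = 4.54 mol.
Isochoric: V stays 36.8 L; P/T = const ⇒ T₂ = 877 K, P₂ = 899 kPa.
W = 0 (no volume change).
ΔU = nCvΔT = 4.54×12.5×(877−441) = 24700 J.
Q = ΔU = 24700 J.

24700 J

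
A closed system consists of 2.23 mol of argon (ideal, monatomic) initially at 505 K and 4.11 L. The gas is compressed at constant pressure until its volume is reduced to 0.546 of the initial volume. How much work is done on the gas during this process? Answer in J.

4250 J

P₁ = nRT₁/V₁ = 2.23×8.314×505/4.11 = 2280 kPa.
Isobaric: P stays 2280 kPa; V/T = const ⇒ T₂ = 276 K, V₂ = 2.24 L.
W = PΔV = 2280×(2.24−4.11) kPa·L = -4250 J.
Work done on the gas = −W_by = 4250 J.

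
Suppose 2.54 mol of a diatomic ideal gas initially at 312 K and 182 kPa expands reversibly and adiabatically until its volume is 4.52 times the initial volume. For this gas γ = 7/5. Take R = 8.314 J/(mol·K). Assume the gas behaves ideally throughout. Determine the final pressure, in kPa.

V₁ = nRT₁/P₁ = 2.54×8.314×312/182 = 36.2 L.
Adiabatic: TV^(γ−1) = const ⇒ T₂ = 312×(0.221)^0.400 = 171 K; PV^γ = const ⇒ P₂ = 22.0 kPa.

22.0 kPa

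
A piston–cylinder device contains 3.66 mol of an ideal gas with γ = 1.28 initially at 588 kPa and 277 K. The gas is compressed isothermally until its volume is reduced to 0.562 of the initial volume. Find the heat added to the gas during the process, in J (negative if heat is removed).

V₁ = nRT₁/P₁ = 3.66×8.314×277/588 = 14.3 L.
Isothermal: T stays 277 K; PV = const ⇒ V₂ = 8.06 L, P₂ = 1050 kPa.
ΔU = 0 (ideal gas, T constant).
W = nRT ln(V₂/V₁) = 3.66×8.314×277×ln(0.562) = -4860 J.
Q = ΔU + W = -4860 J.

-4860 J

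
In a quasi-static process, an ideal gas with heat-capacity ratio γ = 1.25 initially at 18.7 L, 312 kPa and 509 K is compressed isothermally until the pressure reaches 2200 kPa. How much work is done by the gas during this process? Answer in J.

n = P₁V₁/(RT₁) = 312×18.7/(8.314×509) = 1.38 mol.
Isothermal: T stays 509 K; PV = const ⇒ V₂ = 2.65 L, P₂ = 2200 kPa.
W = nRT ln(V₂/V₁) = 1.38×8.314×509×ln(0.142) = -11400 J.

-11400 J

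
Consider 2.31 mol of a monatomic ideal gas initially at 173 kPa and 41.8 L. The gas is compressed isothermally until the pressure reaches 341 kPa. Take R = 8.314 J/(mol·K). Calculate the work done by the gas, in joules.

-4910 J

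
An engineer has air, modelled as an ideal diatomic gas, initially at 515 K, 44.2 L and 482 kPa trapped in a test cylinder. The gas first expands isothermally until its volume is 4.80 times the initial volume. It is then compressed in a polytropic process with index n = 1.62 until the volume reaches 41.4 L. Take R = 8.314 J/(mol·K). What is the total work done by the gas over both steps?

n = P₁V₁/(RT₁) = 482×44.2/(8.314×515) = 4.98 mol.
Step 1 — Isothermal: T stays 515 K; PV = const ⇒ V₂ = 212 L, P₂ = 100 kPa.
ΔU = 0 (ideal gas, T constant).
W = nRT ln(V₂/V₁) = 4.98×8.314×515×ln(4.80) = 33400 J.
Q = ΔU + W = 33400 J.
State after step 1: P = 100 kPa, V = 212 L, T = 515 K.
Step 2 — Polytropic n=1.62: T₂ = T₁(V₁/V₂)^(n−1) = 515×(5.12)^0.62 = 1420 K; P₂ = P₁(V₁/V₂)^n = 1420 kPa.
W = (P₁V₁−P₂V₂)/(n−1) = (100×212−1420×41.4)/0.62 = -60300 J.
ΔU = nCvΔT = 4.98×20.8×(1420−515) = 93400 J.
Q = ΔU + W = 33200 J.
Net over both steps: W = -26900 J, Q = 66600 J, ΔU = 93400 J.

-26900 J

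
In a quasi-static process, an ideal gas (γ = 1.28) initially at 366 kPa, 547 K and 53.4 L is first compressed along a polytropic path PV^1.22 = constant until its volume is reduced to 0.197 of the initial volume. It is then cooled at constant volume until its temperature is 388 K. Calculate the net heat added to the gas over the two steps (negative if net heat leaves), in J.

-58500 J

n = P₁V₁/(RT₁) = 366×53.4/(8.314×547) = 4.30 mol.
Step 1 — Polytropic n=1.22: T₂ = T₁(V₁/V₂)^(n−1) = 547×(5.08)^0.22 = 782 K; P₂ = P₁(V₁/V₂)^n = 2660 kPa.
W = (P₁V₁−P₂V₂)/(n−1) = (366×53.4−2660×10.5)/0.22 = -38200 J.
ΔU = nCvΔT = 4.30×29.7×(782−547) = 30000 J.
Q = ΔU + W = -8180 J.
State after step 1: P = 2660 kPa, V = 10.5 L, T = 782 K.
Step 2 — Isochoric: V stays 10.5 L; P/T = const ⇒ T₂ = 388 K, P₂ = 1320 kPa.
W = 0 (no volume change).
ΔU = nCvΔT = 4.30×29.7×(388−782) = -50300 J.
Q = ΔU = -50300 J.
Net over both steps: W = -38200 J, Q = -58500 J, ΔU = -20300 J.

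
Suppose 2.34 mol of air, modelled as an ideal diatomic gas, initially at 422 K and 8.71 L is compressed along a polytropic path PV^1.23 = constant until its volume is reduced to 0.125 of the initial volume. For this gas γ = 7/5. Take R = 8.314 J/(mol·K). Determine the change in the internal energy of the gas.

12600 J

P₁ = nRT₁/V₁ = 2.34×8.314×422/8.71 = 943 kPa.
Polytropic n=1.23: T₂ = T₁(V₁/V₂)^(n−1) = 422×(8.00)^0.23 = 681 K; P₂ = P₁(V₁/V₂)^n = 12200 kPa.
For an ideal gas ΔU = nCvΔT with Cv = (5/2)R = 20.8 J/(mol·K).
ΔU = 2.34×20.8×(681−422) = 12600 J.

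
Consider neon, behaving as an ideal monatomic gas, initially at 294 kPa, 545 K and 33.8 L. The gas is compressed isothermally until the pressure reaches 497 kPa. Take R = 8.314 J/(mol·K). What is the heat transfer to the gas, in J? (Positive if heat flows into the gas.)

n = P₁V₁/(RT₁) = 294×33.8/(8.314×545) = 2.19 mol.
Isothermal: T stays 545 K; PV = const ⇒ V₂ = 20.0 L, P₂ = 497 kPa.
ΔU = 0 (ideal gas, T constant).
W = nRT ln(V₂/V₁) = 2.19×8.314×545×ln(0.592) = -5220 J.
Q = ΔU + W = -5220 J.

-5220 J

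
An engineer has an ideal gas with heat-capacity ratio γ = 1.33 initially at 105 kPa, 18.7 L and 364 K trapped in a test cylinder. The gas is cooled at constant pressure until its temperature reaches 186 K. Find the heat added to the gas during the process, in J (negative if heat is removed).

-3870 J

n = P₁V₁/(RT₁) = 105×18.7/(8.314×364) = 0.649 mol.
Isobaric: P stays 105 kPa; V/T = const ⇒ T₂ = 186 K, V₂ = 9.56 L.
W = PΔV = 105×(9.56−18.7) kPa·L = -960 J.
ΔU = nCvΔT = 0.649×25.2×(186−364) = -2910 J.
Q = ΔU + W = nCpΔT = -3870 J.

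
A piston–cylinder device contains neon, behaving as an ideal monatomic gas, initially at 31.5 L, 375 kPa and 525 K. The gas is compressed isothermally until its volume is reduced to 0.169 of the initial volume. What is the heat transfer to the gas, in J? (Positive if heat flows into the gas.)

-21000 J

n = P₁V₁/(RT₁) = 375×31.5/(8.314×525) = 2.71 mol.
Isothermal: T stays 525 K; PV = const ⇒ V₂ = 5.32 L, P₂ = 2220 kPa.
ΔU = 0 (ideal gas, T constant).
W = nRT ln(V₂/V₁) = 2.71×8.314×525×ln(0.169) = -21000 J.
Q = ΔU + W = -21000 J.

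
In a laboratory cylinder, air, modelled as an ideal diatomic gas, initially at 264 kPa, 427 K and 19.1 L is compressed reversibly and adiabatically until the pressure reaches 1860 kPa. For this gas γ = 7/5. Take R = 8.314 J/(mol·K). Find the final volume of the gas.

4.74 L

Adiabatic: T₂/T₁ = (P₂/P₁)^((γ−1)/γ) ⇒ T₂ = 427×(7.05)^0.286 = 746 K; V₂ = 4.74 L.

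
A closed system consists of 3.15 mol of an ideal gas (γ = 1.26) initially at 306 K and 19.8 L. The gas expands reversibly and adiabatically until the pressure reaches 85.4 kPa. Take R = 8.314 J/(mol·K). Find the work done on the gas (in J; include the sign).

-8460 J

P₁ = nRT₁/V₁ = 3.15×8.314×306/19.8 = 405 kPa.
Adiabatic: T₂/T₁ = (P₂/P₁)^((γ−1)/γ) ⇒ T₂ = 306×(0.211)^0.206 = 222 K; V₂ = 68.1 L.
ΔU = nCvΔT = 3.15×32.0×(222−306) = -8460 J.
Q = 0 for an adiabatic process, so W = −ΔU = 8460 J.
Work done on the gas = −W_by = -8460 J.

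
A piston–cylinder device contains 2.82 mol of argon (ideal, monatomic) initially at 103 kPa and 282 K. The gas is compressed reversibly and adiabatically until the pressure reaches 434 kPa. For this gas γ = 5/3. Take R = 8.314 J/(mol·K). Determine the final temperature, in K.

501 K

V₁ = nRT₁/P₁ = 2.82×8.314×282/103 = 64.2 L.
Adiabatic: T₂/T₁ = (P₂/P₁)^((γ−1)/γ) ⇒ T₂ = 282×(4.21)^0.400 = 501 K; V₂ = 27.1 L.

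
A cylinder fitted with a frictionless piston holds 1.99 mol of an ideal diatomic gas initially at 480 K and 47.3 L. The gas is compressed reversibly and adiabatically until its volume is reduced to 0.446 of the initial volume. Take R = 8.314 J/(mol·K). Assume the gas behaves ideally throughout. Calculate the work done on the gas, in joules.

7570 J

P₁ = nRT₁/V₁ = 1.99×8.314×480/47.3 = 168 kPa.
Adiabatic: TV^(γ−1) = const ⇒ T₂ = 480×(2.24)^0.400 = 663 K; PV^γ = const ⇒ P₂ = 520 kPa.
ΔU = nCvΔT = 1.99×20.8×(663−480) = 7570 J.
Q = 0 for an adiabatic process, so W = −ΔU = -7570 J.
Work done on the gas = −W_by = 7570 J.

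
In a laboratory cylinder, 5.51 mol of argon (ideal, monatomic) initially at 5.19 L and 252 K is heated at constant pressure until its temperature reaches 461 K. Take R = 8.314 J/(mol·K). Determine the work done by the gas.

P₁ = nRT₁/V₁ = 5.51×8.314×252/5.19 = 2220 kPa.
Isobaric: P stays 2220 kPa; V/T = const ⇒ T₂ = 461 K, V₂ = 9.49 L.
W = PΔV = 2220×(9.49−5.19) kPa·L = 9570 J.

9570 J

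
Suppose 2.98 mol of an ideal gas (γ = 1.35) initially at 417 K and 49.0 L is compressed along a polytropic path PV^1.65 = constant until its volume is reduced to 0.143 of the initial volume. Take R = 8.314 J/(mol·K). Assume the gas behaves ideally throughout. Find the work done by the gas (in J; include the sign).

P₁ = nRT₁/V₁ = 2.98×8.314×417/49.0 = 211 kPa.
Polytropic n=1.65: T₂ = T₁(V₁/V₂)^(n−1) = 417×(6.99)^0.65 = 1480 K; P₂ = P₁(V₁/V₂)^n = 5220 kPa.
W = (P₁V₁−P₂V₂)/(n−1) = (211×49.0−5220×7.01)/0.65 = -40400 J.

-40400 J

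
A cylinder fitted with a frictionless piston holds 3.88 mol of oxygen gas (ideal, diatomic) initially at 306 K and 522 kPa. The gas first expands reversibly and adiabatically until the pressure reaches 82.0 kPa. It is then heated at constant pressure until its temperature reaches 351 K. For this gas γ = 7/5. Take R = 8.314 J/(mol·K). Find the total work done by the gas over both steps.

V₁ = nRT₁/P₁ = 3.88×8.314×306/522 = 18.9 L.
Step 1 — Adiabatic: T₂/T₁ = (P₂/P₁)^((γ−1)/γ) ⇒ T₂ = 306×(0.157)^0.286 = 180 K; V₂ = 70.9 L.
ΔU = nCvΔT = 3.88×20.8×(180−306) = -10100 J.
Q = 0 for an adiabatic process, so W = −ΔU = 10100 J.
State after step 1: P = 82.0 kPa, V = 70.9 L, T = 180 K.
Step 2 — Isobaric: P stays 82.0 kPa; V/T = const ⇒ T₂ = 351 K, V₂ = 138 L.
W = PΔV = 82.0×(138−70.9) kPa·L = 5510 J.
ΔU = nCvΔT = 3.88×20.8×(351−180) = 13800 J.
Q = ΔU + W = nCpΔT = 19300 J.
Net over both steps: W = 15600 J, Q = 19300 J, ΔU = 3630 J.

15600 J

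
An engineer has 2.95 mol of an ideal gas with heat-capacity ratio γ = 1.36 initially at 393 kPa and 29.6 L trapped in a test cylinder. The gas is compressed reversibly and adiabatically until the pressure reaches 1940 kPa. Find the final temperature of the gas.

T₁ = P₁V₁/(nR) = 393×29.6/(2.95×8.314) = 474 K.
Adiabatic: T₂/T₁ = (P₂/P₁)^((γ−1)/γ) ⇒ T₂ = 474×(4.94)^0.265 = 724 K; V₂ = 9.15 L.

724 K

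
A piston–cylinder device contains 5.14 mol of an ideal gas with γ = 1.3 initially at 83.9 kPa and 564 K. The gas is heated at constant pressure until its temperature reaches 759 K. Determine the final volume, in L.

V₁ = nRT₁/P₁ = 5.14×8.314×564/83.9 = 287 L.
Isobaric: P stays 83.9 kPa; V/T = const ⇒ T₂ = 759 K, V₂ = 387 L.

387 L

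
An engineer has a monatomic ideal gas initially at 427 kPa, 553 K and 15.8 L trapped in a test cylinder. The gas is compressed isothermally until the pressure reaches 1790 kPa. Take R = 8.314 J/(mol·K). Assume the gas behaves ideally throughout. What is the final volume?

3.77 L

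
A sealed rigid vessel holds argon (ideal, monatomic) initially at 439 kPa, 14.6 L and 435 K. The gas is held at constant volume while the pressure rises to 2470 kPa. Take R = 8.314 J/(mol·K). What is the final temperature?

2450 K

Isochoric: V stays 14.6 L; P/T = const ⇒ T₂ = 2450 K, P₂ = 2470 kPa.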